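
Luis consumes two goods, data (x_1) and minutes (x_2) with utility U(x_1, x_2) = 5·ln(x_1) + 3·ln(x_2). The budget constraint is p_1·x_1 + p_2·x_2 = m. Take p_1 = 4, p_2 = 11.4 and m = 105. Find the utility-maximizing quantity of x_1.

x_1* = 16.4062

Tangency: MRS = (5/3)·x_2/x_1 = p_1/p_2.
So 5·p_2·x_2 = 3·p_1·x_1; combined with the budget, a share 0.625 of income goes to x_1.
Demand: x_1*(p_1,p_2,m) = 0.625·m/p_1 and x_2* = 0.375·m/p_2.
At p_1=4, p_2=11.4, m=105: x_1* = 0.625·105/4 = 16.4062.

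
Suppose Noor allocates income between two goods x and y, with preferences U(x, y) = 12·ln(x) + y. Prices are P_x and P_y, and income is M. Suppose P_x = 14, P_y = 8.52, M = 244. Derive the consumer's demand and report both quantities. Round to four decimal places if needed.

MU_x = 12/x, MU_y = 1. Tangency: 12/x = P_x/P_y.
So x*(P_x,P_y) = 12·P_y/P_x, independent of income; and y* = (M − 12·P_y)/P_y.
At the given prices: x* = 12·8.52/14 = 7.3029, and y* = 16.6385.

x* = 7.3029, y* = 16.6385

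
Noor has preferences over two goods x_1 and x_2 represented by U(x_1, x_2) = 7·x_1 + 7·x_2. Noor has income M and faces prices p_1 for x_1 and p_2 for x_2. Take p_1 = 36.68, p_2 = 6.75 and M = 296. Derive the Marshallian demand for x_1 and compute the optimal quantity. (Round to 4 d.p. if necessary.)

Linear utility — the consumer picks whichever good has higher MU/price: 7/36.68 = 0.1908 vs 7/6.75 = 1.037.
x_2 gives more utility per dollar, so spend all income on x_2: x_2* = M/p_2, x_1* = 0.
Numerically: x_1* = 0, x_2* = 43.8519.

x_1* = 0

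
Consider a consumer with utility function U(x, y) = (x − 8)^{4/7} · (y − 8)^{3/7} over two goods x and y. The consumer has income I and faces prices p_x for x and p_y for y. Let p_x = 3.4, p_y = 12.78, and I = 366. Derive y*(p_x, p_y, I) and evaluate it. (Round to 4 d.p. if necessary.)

y* = 15.9329

Substituting into the budget: x* = 8 + 4/7·(I − 8·p_x − 8·p_y)/p_x, and y* = 8 + 3/7·(…)/p_y.
Discretionary income = 366 − 8·3.4 − 8·12.78 = 236.56; y* = 8 + 3/7·236.56/12.78 = 15.9329.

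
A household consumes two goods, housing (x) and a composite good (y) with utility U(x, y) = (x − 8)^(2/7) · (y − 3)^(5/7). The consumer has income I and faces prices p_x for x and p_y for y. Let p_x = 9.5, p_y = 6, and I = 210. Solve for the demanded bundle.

This is Cobb-Douglas in (x−8, y−3): tangency gives 2/7·p_y·(y−3) = 5/7·p_x·(x−8).
Substituting into the budget: x* = 8 + 2/7·(I − 8·p_x − 3·p_y)/p_x, and y* = 3 + 5/7·(…)/p_y.
Discretionary income = 210 − 8·9.5 − 3·6 = 116; x* = 8 + 2/7·116/9.5 = 11.4887; y* = 3 + 5/7·116/6 = 16.8095.

x* = 11.4887, y* = 16.8095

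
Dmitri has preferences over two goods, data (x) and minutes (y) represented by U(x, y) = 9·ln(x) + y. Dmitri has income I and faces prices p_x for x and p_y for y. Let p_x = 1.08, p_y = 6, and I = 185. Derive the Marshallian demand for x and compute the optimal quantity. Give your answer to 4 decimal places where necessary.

Set MRS = p_x/p_y: (9/x)/1 = p_x/p_y.
So x*(p_x,p_y) = 9·p_y/p_x, independent of income; and y* = (I − 9·p_y)/p_y.
At the given prices: x* = 9·6/1.08 = 50.

x* = 50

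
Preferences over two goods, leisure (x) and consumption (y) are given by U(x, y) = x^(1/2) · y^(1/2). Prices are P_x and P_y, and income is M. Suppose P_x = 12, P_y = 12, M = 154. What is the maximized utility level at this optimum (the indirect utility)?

The MRS is y/x. Set MRS = P_x/P_y.
So 0.5·P_y·y = 0.5·P_x·x; combined with the budget, a share 0.5 of income goes to x.
Demand: x*(P_x,P_y,M) = 0.5·M/P_x and y* = 0.5·M/P_y.
At P_x=12, P_y=12, M=154: x* = 0.5·154/12 = 6.4167, y* = 6.4167.
Utility at the optimum: U(6.4167, 6.4167) = 6.4167.

V = 6.4167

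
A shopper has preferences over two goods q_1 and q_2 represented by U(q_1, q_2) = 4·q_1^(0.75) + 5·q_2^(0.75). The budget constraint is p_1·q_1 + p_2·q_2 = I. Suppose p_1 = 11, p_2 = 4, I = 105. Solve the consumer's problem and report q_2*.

q_2* = 25.743

From the CES first-order condition, (4/5)·(q_2/q_1)^(0.25) = p_1/p_2.
Solve for the ratio: q_2/q_1 = [(5/4)·p_1/p_2]^(4).
Substitute q_2 = (q_2/q_1)·q_1 into the budget: q_1* = I/(p_1 + p_2·(q_2/q_1)).
Numerically q_2/q_1 = 139.627457, so q_1* = 105/(11 + 4·139.627457) = 0.1844 and q_2* = 139.627457·0.1844 = 25.743.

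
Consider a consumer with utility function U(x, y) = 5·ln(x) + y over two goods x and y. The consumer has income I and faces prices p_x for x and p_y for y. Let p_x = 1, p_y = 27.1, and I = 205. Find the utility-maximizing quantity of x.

Set MRS = p_x/p_y: (5/x)/1 = p_x/p_y.
So x*(p_x,p_y) = 5·p_y/p_x, independent of income; and y* = (I − 5·p_y)/p_y.
At the given prices: x* = 5·27.1/1 = 135.5.

x* = 135.5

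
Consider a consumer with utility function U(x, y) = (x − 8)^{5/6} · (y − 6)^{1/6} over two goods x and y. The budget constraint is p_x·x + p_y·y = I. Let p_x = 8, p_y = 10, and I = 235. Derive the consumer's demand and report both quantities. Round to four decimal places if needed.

This is Cobb-Douglas in (x−8, y−6): tangency gives 5/6·p_y·(y−6) = 1/6·p_x·(x−8).
After buying the subsistence bundle (8, 6), a share 5/6 of the remaining income goes to x: x* = 8 + 5/6·(I − 8p_x − 6p_y)/p_x.
Discretionary income = 235 − 8·8 − 6·10 = 111; x* = 8 + 5/6·111/8 = 19.5625; y* = 6 + 1/6·111/10 = 7.85.

x* = 19.5625, y* = 7.85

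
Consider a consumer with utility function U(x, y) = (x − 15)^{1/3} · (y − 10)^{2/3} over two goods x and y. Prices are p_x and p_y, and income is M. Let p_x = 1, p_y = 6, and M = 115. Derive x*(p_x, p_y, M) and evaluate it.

x* = 28.3333

Discretionary income = 115 − 15·1 − 10·6 = 40; x* = 15 + 1/3·40/1 = 28.3333.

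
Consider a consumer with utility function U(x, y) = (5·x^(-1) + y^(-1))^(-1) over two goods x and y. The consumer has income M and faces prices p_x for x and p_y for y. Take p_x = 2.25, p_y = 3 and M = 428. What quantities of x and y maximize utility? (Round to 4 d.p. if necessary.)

x* = 125.4435, y* = 48.5841

MU_x ∝ 5·x^(-2), MU_y ∝ y^(-2), so MRS = 5·(y/x)^(2) = p_x/p_y.
Solve for the ratio: y/x = [(1/5)·p_x/p_y]^(0.5).
With the ratio pinned down, the budget gives x* = M/(p_x + p_y·(y/x)) and y* = (y/x)·x*.
Numerically y/x = 0.387298, so x* = 428/(2.25 + 3·0.387298) = 125.4435 and y* = 0.387298·125.4435 = 48.5841.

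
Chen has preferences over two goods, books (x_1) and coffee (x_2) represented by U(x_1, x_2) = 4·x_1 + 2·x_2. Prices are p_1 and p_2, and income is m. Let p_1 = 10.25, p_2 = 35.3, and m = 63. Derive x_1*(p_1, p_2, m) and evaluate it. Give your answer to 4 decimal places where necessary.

x_1* = 6.1463

Perfect substitutes: compare marginal utility per dollar. 4/p_1 vs 2/p_2 → 0.3902 vs 0.0567.
x_1 gives more utility per dollar, so spend all income on x_1: x_1* = m/p_1, x_2* = 0.
Numerically: x_1* = 6.1463, x_2* = 0.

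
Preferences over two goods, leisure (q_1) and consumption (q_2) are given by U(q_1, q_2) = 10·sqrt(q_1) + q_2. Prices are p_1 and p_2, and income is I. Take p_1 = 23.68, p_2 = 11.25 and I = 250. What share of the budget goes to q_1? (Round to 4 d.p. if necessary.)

Set MRS = p_1/p_2: 5·q_1^(−1/2) = p_1/p_2.
Solve: √q_1 = 5·p_2/p_1, so q_1*(p_1,p_2) = (5·p_2/p_1)², and q_2* = (I − p_1·q_1*)/p_2.
Plugging in: q_1* = (5·11.25/23.68)² = 5.6426, q_2* = 10.3451.
Expenditure on q_1: 23.68·5.6426 = 133.6175; share = 0.5345.

share on q_1 = 0.5345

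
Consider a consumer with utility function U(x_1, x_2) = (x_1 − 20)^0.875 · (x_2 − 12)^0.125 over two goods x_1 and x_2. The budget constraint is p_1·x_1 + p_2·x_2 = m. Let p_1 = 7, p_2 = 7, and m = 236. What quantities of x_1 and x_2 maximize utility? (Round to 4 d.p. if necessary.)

x_1* = 21.5, x_2* = 12.2143

MRS = 7·(x_2−12)/(x_1−20). Tangency with p_1/p_2 gives x_2−12 = (1/7)·(p_1/p_2)·(x_1−20).
After buying the subsistence bundle (20, 12), a share 0.875 of the remaining income goes to x_1: x_1* = 20 + 0.875·(m − 20p_1 − 12p_2)/p_1.
Discretionary income = 236 − 20·7 − 12·7 = 12; x_1* = 20 + 0.875·12/7 = 21.5; x_2* = 12 + 0.125·12/7 = 12.2143.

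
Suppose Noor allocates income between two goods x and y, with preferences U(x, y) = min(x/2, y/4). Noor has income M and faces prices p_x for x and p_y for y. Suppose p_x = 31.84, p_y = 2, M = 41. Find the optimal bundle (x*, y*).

Demand: x*(p_x,p_y,M) = 2·M/(2·p_x + 4·p_y), y* = 4·M/(2·p_x + 4·p_y).
Here 2·31.84 + 4·2 = 71.68, giving x* = 1.144 and y* = 2.2879.

x* = 1.144, y* = 2.2879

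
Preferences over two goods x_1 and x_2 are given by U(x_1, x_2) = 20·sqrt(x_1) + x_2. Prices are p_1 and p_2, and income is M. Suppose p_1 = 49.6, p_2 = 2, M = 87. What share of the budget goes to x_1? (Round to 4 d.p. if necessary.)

share on x_1 = 0.0927

MU_x_1 = 10/√x_1, MU_x_2 = 1. Tangency: 10/√x_1 = p_1/p_2.
Thus x_1* = (10·p_2/p_1)² — independent of M — with the rest of income spent on x_2.
Plugging in: x_1* = (10·2/49.6)² = 0.1626, x_2* = 39.4677.
Expenditure on x_1: 49.6·0.1626 = 8.0645; share = 0.0927.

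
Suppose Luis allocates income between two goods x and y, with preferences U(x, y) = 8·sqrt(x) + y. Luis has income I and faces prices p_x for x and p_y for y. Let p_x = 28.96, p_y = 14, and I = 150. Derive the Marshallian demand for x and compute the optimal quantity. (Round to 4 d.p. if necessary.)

Set MRS = p_x/p_y: 4·x^(−1/2) = p_x/p_y.
Thus x* = (4·p_y/p_x)² — independent of I — with the rest of income spent on y.
Plugging in: x* = (4·14/28.96)² = 3.7392.

x* = 3.7392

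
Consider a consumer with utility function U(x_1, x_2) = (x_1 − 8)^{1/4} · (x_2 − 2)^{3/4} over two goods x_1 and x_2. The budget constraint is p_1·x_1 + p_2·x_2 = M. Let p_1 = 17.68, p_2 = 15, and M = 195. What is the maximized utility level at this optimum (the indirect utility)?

V = 0.859

After buying the subsistence bundle (8, 2), a share 0.25 of the remaining income goes to x_1: x_1* = 8 + 0.25·(M − 8p_1 − 2p_2)/p_1.
Discretionary income = 195 − 8·17.68 − 2·15 = 23.56; x_1* = 8 + 0.25·23.56/17.68 = 8.3331; x_2* = 2 + 0.75·23.56/15 = 3.178.
Utility at the optimum: U(8.3331, 3.178) = 0.859.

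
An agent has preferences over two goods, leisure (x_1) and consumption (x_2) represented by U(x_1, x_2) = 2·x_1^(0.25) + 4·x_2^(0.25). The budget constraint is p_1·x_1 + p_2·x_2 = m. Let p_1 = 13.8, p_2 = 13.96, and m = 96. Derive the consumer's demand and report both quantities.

MRS = MU_x_1/MU_x_2 = (1/2)·(x_2/x_1)^(0.75). Set equal to p_1/p_2.
Solve for the ratio: x_2/x_1 = [2·p_1/p_2]^(4/3).
Substitute x_2 = (x_2/x_1)·x_1 into the budget: x_1* = m/(p_1 + p_2·(x_2/x_1)).
Numerically x_2/x_1 = 2.481408, so x_1* = 96/(13.8 + 13.96·2.481408) = 1.9818 and x_2* = 2.481408·1.9818 = 4.9177.

x_1* = 1.9818, x_2* = 4.9177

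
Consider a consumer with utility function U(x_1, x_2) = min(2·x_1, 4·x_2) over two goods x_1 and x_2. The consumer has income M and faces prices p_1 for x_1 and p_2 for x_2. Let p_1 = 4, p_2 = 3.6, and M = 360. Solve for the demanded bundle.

Leontief preferences: the optimum is at the kink where x_1/4 = x_2/2, i.e. x_2 = (1/2)·x_1.
Budget: p_1·x_1 + p_2·(1/2)·x_1 = M, so (4·p_1 + 2·p_2)·x_1 = 4·M.
Demand: x_1*(p_1,p_2,M) = 4·M/(4·p_1 + 2·p_2), x_2* = 2·M/(4·p_1 + 2·p_2).
Here 4·4 + 2·3.6 = 23.2, giving x_1* = 62.069 and x_2* = 31.0345.

x_1* = 62.069, x_2* = 31.0345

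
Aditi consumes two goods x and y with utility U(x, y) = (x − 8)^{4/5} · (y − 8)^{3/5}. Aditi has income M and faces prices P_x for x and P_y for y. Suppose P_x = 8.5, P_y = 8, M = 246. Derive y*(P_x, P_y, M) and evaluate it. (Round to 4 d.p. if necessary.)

y* = 14.1071

Let x' = x−8, y' = y−8. MRS = (4/3)·y'/x' = P_x/P_y.
Substituting into the budget: x* = 8 + 4/7·(M − 8·P_x − 8·P_y)/P_x, and y* = 8 + 3/7·(…)/P_y.
Discretionary income = 246 − 8·8.5 − 8·8 = 114; y* = 8 + 3/7·114/8 = 14.1071.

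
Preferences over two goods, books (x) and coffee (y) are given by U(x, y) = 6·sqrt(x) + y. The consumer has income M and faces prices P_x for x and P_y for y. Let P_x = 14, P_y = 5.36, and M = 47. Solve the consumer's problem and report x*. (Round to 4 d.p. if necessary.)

x* = 1.3192

Set MRS = P_x/P_y: 3·x^(−1/2) = P_x/P_y.
Solve: √x = 3·P_y/P_x, so x*(P_x,P_y) = (3·P_y/P_x)², and y* = (M − P_x·x*)/P_y.
Plugging in: x* = (3·5.36/14)² = 1.3192.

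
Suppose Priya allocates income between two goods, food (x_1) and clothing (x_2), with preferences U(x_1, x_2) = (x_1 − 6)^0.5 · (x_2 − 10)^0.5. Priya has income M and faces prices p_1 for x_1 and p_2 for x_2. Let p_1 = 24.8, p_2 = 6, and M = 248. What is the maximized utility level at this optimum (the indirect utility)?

V = 1.6068

Let x_1' = x_1−6, x_2' = x_2−10. MRS = x_2'/x_1' = p_1/p_2.
After buying the subsistence bundle (6, 10), a share 0.5 of the remaining income goes to x_1: x_1* = 6 + 0.5·(M − 6p_1 − 10p_2)/p_1.
Discretionary income = 248 − 6·24.8 − 10·6 = 39.2; x_1* = 6 + 0.5·39.2/24.8 = 6.7903; x_2* = 10 + 0.5·39.2/6 = 13.2667.
Utility at the optimum: U(6.7903, 13.2667) = 1.6068.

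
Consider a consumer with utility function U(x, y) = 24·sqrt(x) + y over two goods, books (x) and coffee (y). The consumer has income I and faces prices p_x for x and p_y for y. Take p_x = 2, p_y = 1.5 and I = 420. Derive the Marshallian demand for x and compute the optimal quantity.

Set MRS = p_x/p_y: 12·x^(−1/2) = p_x/p_y.
Solve: √x = 12·p_y/p_x, so x*(p_x,p_y) = (12·p_y/p_x)², and y* = (I − p_x·x*)/p_y.
Plugging in: x* = (12·1.5/2)² = 81.

x* = 81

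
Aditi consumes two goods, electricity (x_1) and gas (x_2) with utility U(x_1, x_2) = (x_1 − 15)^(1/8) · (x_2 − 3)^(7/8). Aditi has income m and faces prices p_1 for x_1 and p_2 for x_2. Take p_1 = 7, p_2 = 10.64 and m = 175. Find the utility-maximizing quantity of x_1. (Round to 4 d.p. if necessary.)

This is Cobb-Douglas in (x_1−15, x_2−3): tangency gives 0.125·p_2·(x_2−3) = 0.875·p_1·(x_1−15).
Substituting into the budget: x_1* = 15 + 0.125·(m − 15·p_1 − 3·p_2)/p_1, and x_2* = 3 + 0.875·(…)/p_2.
Discretionary income = 175 − 15·7 − 3·10.64 = 38.08; x_1* = 15 + 0.125·38.08/7 = 15.68.

x_1* = 15.68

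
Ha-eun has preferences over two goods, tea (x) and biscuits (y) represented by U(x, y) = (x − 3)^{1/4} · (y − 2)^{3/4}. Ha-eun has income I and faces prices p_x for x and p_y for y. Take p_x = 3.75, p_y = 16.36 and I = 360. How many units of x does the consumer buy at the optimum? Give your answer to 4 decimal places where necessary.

x* = 24.0687

Let x' = x−3, y' = y−2. MRS = (1/3)·y'/x' = p_x/p_y.
After buying the subsistence bundle (3, 2), a share 0.25 of the remaining income goes to x: x* = 3 + 0.25·(I − 3p_x − 2p_y)/p_x.
Discretionary income = 360 − 3·3.75 − 2·16.36 = 316.03; x* = 3 + 0.25·316.03/3.75 = 24.0687.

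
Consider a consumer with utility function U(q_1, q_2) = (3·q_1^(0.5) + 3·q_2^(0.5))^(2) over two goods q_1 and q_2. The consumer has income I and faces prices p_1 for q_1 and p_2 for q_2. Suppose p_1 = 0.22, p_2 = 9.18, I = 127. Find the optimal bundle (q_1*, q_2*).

q_1* = 563.7621, q_2* = 0.3238

Numerically q_2/q_1 = 0.000574, so q_1* = 127/(0.22 + 9.18·0.000574) = 563.7621 and q_2* = 0.000574·563.7621 = 0.3238.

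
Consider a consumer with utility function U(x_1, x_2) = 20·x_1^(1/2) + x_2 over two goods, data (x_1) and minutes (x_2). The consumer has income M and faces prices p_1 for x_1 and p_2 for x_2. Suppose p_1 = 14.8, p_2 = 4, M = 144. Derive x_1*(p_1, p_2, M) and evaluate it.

Set MRS = p_1/p_2: 10·x_1^(−1/2) = p_1/p_2.
Solve: √x_1 = 10·p_2/p_1, so x_1*(p_1,p_2) = (10·p_2/p_1)², and x_2* = (M − p_1·x_1*)/p_2.
Plugging in: x_1* = (10·4/14.8)² = 7.3046.

x_1* = 7.3046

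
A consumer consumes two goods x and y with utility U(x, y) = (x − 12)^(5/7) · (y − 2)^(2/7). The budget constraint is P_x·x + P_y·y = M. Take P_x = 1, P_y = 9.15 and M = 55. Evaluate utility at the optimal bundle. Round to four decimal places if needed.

Substituting into the budget: x* = 12 + 5/7·(M − 12·P_x − 2·P_y)/P_x, and y* = 2 + 2/7·(…)/P_y.
Discretionary income = 55 − 12·1 − 2·9.15 = 24.7; x* = 12 + 5/7·24.7/1 = 29.6429; y* = 2 + 2/7·24.7/9.15 = 2.7713.
Utility at the optimum: U(29.6429, 2.7713) = 7.2141.

V = 7.2141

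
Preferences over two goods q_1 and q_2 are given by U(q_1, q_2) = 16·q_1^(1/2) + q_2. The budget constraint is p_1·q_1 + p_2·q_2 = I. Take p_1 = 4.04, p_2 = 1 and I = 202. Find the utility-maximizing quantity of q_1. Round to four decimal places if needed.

q_1* = 3.9212

Set MRS = p_1/p_2: 8·q_1^(−1/2) = p_1/p_2.
Thus q_1* = (8·p_2/p_1)² — independent of I — with the rest of income spent on q_2.
Plugging in: q_1* = (8·1/4.04)² = 3.9212.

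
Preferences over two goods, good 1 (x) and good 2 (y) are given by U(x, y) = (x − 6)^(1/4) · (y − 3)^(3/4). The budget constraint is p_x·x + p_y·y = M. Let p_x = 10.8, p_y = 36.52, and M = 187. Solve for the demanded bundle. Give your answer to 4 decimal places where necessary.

x* = 6.2926, y* = 3.2596

Discretionary income = 187 − 6·10.8 − 3·36.52 = 12.64; x* = 6 + 0.25·12.64/10.8 = 6.2926; y* = 3 + 0.75·12.64/36.52 = 3.2596.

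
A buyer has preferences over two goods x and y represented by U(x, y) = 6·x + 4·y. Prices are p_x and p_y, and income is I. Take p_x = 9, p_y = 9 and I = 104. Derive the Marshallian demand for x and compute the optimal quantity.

Linear utility — the consumer picks whichever good has higher MU/price: 6/9 = 0.6667 vs 4/9 = 0.4444.
x gives more utility per dollar, so spend all income on x: x* = I/p_x, y* = 0.
Numerically: x* = 11.5556, y* = 0.

x* = 11.5556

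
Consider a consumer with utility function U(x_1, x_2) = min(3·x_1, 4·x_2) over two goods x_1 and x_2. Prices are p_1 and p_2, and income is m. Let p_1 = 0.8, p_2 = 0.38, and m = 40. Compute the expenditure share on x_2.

share on x_2 = 0.2627

Leontief preferences: the optimum is at the kink where x_1/4 = x_2/3, i.e. x_2 = (3/4)·x_1.
Budget: p_1·x_1 + p_2·(3/4)·x_1 = m, so (4·p_1 + 3·p_2)·x_1 = 4·m.
Demand: x_1*(p_1,p_2,m) = 4·m/(4·p_1 + 3·p_2), x_2* = 3·m/(4·p_1 + 3·p_2).
Here 4·0.8 + 3·0.38 = 4.34, giving x_1* = 36.8664 and x_2* = 27.6498.
Expenditure on x_2: 0.38·27.6498 = 10.5069; share = 0.2627.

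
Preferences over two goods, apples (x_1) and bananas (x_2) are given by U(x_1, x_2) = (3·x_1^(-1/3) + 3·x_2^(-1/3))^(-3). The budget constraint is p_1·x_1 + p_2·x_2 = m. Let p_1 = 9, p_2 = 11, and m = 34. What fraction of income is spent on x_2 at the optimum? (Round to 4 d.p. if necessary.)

With the ratio pinned down, the budget gives x_1* = m/(p_1 + p_2·(x_2/x_1)) and x_2* = (x_2/x_1)·x_1*.
Numerically x_2/x_1 = 0.860275, so x_1* = 34/(9 + 11·0.860275) = 1.8415 and x_2* = 0.860275·1.8415 = 1.5842.
Expenditure on x_2: 11·1.5842 = 17.4263; share = 0.5125.

share on x_2 = 0.5125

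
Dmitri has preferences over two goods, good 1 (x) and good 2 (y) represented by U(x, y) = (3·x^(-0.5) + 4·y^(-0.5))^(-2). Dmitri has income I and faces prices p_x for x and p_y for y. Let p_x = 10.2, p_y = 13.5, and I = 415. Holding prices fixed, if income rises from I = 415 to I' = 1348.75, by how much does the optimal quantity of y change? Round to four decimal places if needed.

Δy* = 39.4821

Substitute y = (y/x)·x into the budget: x* = I/(p_x + p_y·(y/x)).
Numerically y/x = 1.004932, so x* = 415/(10.2 + 13.5·1.004932) = 17.4615 and y* = 1.004932·17.4615 = 17.5476.
At I' = 1348.75: y* = 57.0297. Change: 57.0297 − 17.5476 = 39.4821.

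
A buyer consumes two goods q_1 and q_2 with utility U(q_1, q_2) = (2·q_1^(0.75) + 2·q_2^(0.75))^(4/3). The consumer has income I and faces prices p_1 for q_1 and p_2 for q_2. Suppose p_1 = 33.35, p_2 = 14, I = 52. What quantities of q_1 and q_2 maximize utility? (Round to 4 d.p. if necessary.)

q_1* = 0.1074, q_2* = 3.4584

From the CES first-order condition, (q_2/q_1)^(0.25) = p_1/p_2.
Hence q_2/q_1 = (p_1/p_2)^(1/(0.25)), i.e. raised to the 4 power.
Substitute q_2 = (q_2/q_1)·q_1 into the budget: q_1* = I/(p_1 + p_2·(q_2/q_1)).
Numerically q_2/q_1 = 32.201137, so q_1* = 52/(33.35 + 14·32.201137) = 0.1074 and q_2* = 32.201137·0.1074 = 3.4584.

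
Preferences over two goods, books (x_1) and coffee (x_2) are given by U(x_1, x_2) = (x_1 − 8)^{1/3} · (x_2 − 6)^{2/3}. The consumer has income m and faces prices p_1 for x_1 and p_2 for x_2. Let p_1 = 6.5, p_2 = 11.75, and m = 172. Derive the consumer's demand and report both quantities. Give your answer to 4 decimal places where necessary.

MRS = (1/2)·(x_2−6)/(x_1−8). Tangency with p_1/p_2 gives x_2−6 = 2·(p_1/p_2)·(x_1−8).
After buying the subsistence bundle (8, 6), a share 1/3 of the remaining income goes to x_1: x_1* = 8 + 1/3·(m − 8p_1 − 6p_2)/p_1.
Discretionary income = 172 − 8·6.5 − 6·11.75 = 49.5; x_1* = 8 + 1/3·49.5/6.5 = 10.5385; x_2* = 6 + 2/3·49.5/11.75 = 8.8085.

x_1* = 10.5385, x_2* = 8.8085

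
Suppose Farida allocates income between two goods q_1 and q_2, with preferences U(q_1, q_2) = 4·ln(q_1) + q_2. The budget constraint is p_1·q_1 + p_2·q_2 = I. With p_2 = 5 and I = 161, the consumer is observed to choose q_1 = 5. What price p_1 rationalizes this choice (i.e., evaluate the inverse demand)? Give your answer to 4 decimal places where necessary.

MU_q_1 = 4/q_1, MU_q_2 = 1. Tangency: 4/q_1 = p_1/p_2.
So q_1*(p_1,p_2) = 4·p_2/p_1, independent of income; and q_2* = (I − 4·p_2)/p_2.
Set q_1* = 5 in the demand function and solve for p_1: p_1 = 4.

p_1 = 4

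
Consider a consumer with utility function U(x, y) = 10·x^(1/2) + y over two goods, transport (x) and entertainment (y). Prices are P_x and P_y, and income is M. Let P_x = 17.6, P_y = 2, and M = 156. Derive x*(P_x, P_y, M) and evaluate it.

x* = 0.3228

Utility is quasi-linear in y; the FOC for x is 5/√x = P_x/P_y.
Thus x* = (5·P_y/P_x)² — independent of M — with the rest of income spent on y.
Plugging in: x* = (5·2/17.6)² = 0.3228.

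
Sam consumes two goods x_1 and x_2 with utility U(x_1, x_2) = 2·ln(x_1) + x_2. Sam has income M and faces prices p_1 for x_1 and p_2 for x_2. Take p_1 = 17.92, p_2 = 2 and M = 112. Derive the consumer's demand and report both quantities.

x_1* = 0.2232, x_2* = 54

Set MRS = p_1/p_2: (2/x_1)/1 = p_1/p_2.
So x_1*(p_1,p_2) = 2·p_2/p_1, independent of income; and x_2* = (M − 2·p_2)/p_2.
At the given prices: x_1* = 2·2/17.92 = 0.2232, and x_2* = 54.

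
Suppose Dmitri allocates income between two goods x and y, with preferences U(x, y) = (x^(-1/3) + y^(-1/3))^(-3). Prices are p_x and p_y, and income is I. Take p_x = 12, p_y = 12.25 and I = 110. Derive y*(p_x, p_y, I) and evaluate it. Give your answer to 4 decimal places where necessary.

MRS = MU_x/MU_y = (y/x)^(4/3). Set equal to p_x/p_y.
Hence y/x = (p_x/p_y)^(1/(4/3)), i.e. raised to the 0.75 power.
Substitute y = (y/x)·x into the budget: x* = I/(p_x + p_y·(y/x)).
Numerically y/x = 0.984654, so x* = 110/(12 + 12.25·0.984654) = 4.5715 and y* = 0.984654·4.5715 = 4.5014.

y* = 4.5014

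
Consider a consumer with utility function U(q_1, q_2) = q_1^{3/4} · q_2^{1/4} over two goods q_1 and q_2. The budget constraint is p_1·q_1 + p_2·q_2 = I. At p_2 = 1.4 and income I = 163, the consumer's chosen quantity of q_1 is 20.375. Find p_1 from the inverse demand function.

p_1 = 6

MU_q_1/MU_q_2 = (0.75·q_2)/(0.25·q_1); tangency sets this equal to p_1/p_2.
Rearranging, p_2·q_2 = (1/3)·p_1·q_1. Substituting into the budget gives p_1·q_1·(1 + (1/3)) = I.
Demand: q_1*(p_1,p_2,I) = 0.75·I/p_1 and q_2* = 0.25·I/p_2.
Set q_1* = 20.375 in the demand function and solve for p_1: p_1 = 6.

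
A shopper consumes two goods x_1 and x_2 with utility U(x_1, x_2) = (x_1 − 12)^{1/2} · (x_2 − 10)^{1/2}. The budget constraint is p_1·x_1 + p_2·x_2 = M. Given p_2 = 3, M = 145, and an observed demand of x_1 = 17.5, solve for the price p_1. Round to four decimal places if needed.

This is Cobb-Douglas in (x_1−12, x_2−10): tangency gives 0.5·p_2·(x_2−10) = 0.5·p_1·(x_1−12).
Substituting into the budget: x_1* = 12 + 0.5·(M − 12·p_1 − 10·p_2)/p_1, and x_2* = 10 + 0.5·(…)/p_2.
Set x_1* = 17.5 in the demand function and solve for p_1: p_1 = 5.

p_1 = 5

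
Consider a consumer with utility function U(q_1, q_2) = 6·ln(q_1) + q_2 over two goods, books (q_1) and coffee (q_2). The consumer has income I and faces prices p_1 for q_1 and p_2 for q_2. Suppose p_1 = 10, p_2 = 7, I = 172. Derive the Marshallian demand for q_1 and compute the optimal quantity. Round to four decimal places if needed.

Set MRS = p_1/p_2: (6/q_1)/1 = p_1/p_2.
So q_1*(p_1,p_2) = 6·p_2/p_1, independent of income; and q_2* = (I − 6·p_2)/p_2.
At the given prices: q_1* = 6·7/10 = 4.2.

q_1* = 4.2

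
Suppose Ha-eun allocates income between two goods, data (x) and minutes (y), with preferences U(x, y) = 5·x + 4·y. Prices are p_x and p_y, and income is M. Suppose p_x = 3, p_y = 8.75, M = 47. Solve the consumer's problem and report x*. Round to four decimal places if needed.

x* = 15.6667

Linear utility — the consumer picks whichever good has higher MU/price: 5/3 = 1.6667 vs 4/8.75 = 0.4571.
x gives more utility per dollar, so spend all income on x: x* = M/p_x, y* = 0.
Numerically: x* = 15.6667, y* = 0.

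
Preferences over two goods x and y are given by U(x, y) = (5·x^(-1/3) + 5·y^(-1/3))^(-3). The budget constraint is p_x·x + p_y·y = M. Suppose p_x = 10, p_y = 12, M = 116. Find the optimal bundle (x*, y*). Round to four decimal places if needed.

From the CES first-order condition, (y/x)^(4/3) = p_x/p_y.
Solve for the ratio: y/x = [p_x/p_y]^(0.75).
Substitute y = (y/x)·x into the budget: x* = M/(p_x + p_y·(y/x)).
Numerically y/x = 0.872196, so x* = 116/(10 + 12·0.872196) = 5.6678 and y* = 0.872196·5.6678 = 4.9435.

x* = 5.6678, y* = 4.9435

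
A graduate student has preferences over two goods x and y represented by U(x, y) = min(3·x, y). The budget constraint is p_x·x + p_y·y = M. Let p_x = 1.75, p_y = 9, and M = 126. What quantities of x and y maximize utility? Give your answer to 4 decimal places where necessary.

Leontief preferences: the optimum is at the kink where x/1 = y/3, i.e. y = 3·x.
Budget: p_x·x + p_y·3·x = M, so (p_x + 3·p_y)·x = M.
Demand: x*(p_x,p_y,M) = M/(p_x + 3·p_y), y* = 3·M/(p_x + 3·p_y).
Here 1.75 + 3·9 = 28.75, giving x* = 4.3826 and y* = 13.1478.

x* = 4.3826, y* = 13.1478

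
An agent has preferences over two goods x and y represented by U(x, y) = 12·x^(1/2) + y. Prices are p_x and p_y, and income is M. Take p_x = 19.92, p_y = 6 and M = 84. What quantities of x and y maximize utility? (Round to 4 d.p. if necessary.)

Thus x* = (6·p_y/p_x)² — independent of M — with the rest of income spent on y.
Plugging in: x* = (6·6/19.92)² = 3.2661, y* = 3.1566.

x* = 3.2661, y* = 3.1566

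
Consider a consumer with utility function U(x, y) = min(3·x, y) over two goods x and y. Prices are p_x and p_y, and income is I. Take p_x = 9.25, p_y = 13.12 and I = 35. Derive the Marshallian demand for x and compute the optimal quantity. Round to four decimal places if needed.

Leontief preferences: the optimum is at the kink where x/1 = y/3, i.e. y = 3·x.
Budget: p_x·x + p_y·3·x = I, so (p_x + 3·p_y)·x = I.
Demand: x*(p_x,p_y,I) = I/(p_x + 3·p_y), y* = 3·I/(p_x + 3·p_y).
Here 9.25 + 3·13.12 = 48.61, giving x* = 0.72.

x* = 0.72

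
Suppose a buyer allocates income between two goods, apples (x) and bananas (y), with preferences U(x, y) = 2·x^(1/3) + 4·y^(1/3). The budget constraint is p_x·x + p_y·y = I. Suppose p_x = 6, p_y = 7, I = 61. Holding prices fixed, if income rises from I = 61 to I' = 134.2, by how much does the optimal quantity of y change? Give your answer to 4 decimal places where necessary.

From the CES first-order condition, (1/2)·(y/x)^(2/3) = p_x/p_y.
Hence y/x = (2·p_x/p_y)^(1/(2/3)), i.e. raised to the 1.5 power.
With the ratio pinned down, the budget gives x* = I/(p_x + p_y·(y/x)) and y* = (y/x)·x*.
Numerically y/x = 2.244527, so x* = 61/(6 + 7·2.244527) = 2.8095 and y* = 2.244527·2.8095 = 6.3061.
At I' = 134.2: y* = 13.8734. Change: 13.8734 − 6.3061 = 7.5673.

Δy* = 7.5673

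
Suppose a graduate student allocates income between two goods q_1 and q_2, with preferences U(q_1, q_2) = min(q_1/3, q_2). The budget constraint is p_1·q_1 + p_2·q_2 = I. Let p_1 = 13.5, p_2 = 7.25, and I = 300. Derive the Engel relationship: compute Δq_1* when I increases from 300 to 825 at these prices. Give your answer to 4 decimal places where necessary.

Δq_1* = 32.9843

Leontief preferences: the optimum is at the kink where q_1/3 = q_2/1, i.e. q_2 = (1/3)·q_1.
Budget: p_1·q_1 + p_2·(1/3)·q_1 = I, so (3·p_1 + p_2)·q_1 = 3·I.
Demand: q_1*(p_1,p_2,I) = 3·I/(3·p_1 + p_2), q_2* = I/(3·p_1 + p_2).
Here 3·13.5 + 7.25 = 47.75, giving q_1* = 18.8482.
At I' = 825: q_1* = 51.8325. Change: 51.8325 − 18.8482 = 32.9843.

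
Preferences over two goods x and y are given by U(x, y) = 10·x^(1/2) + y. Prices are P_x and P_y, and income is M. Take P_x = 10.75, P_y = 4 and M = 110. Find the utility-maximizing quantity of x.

Set MRS = P_x/P_y: 5·x^(−1/2) = P_x/P_y.
Thus x* = (5·P_y/P_x)² — independent of M — with the rest of income spent on y.
Plugging in: x* = (5·4/10.75)² = 3.4613.

x* = 3.4613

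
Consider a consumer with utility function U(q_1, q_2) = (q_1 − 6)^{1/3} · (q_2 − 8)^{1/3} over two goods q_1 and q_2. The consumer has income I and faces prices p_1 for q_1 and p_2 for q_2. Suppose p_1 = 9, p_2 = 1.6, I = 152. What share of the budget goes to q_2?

share on q_2 = 0.3645

MRS = (q_2−8)/(q_1−6). Tangency with p_1/p_2 gives q_2−8 = (p_1/p_2)·(q_1−6).
Substituting into the budget: q_1* = 6 + 0.5·(I − 6·p_1 − 8·p_2)/p_1, and q_2* = 8 + 0.5·(…)/p_2.
Discretionary income = 152 − 6·9 − 8·1.6 = 85.2; q_1* = 6 + 0.5·85.2/9 = 10.7333; q_2* = 8 + 0.5·85.2/1.6 = 34.625.
Expenditure on q_2: 1.6·34.625 = 55.4; share = 0.3645.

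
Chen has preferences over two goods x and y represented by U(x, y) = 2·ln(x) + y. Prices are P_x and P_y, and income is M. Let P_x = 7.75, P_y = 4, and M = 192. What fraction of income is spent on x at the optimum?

share on x = 0.0417

So x*(P_x,P_y) = 2·P_y/P_x, independent of income; and y* = (M − 2·P_y)/P_y.
At the given prices: x* = 2·4/7.75 = 1.0323, and y* = 46.
Expenditure on x: 7.75·1.0323 = 8; share = 0.0417.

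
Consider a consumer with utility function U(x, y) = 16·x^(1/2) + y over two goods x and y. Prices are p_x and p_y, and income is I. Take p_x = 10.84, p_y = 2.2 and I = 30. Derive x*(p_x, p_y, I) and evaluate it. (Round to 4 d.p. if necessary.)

x* = 2.6361

Set MRS = p_x/p_y: 8·x^(−1/2) = p_x/p_y.
Thus x* = (8·p_y/p_x)² — independent of I — with the rest of income spent on y.
Plugging in: x* = (8·2.2/10.84)² = 2.6361.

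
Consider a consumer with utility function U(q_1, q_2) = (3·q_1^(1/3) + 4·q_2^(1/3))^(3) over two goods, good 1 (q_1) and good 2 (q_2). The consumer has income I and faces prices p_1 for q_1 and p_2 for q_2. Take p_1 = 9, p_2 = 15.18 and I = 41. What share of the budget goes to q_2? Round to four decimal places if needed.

MU_q_1 ∝ 3·q_1^(-2/3), MU_q_2 ∝ 4·q_2^(-2/3), so MRS = (3/4)·(q_2/q_1)^(2/3) = p_1/p_2.
Hence q_2/q_1 = ((4/3)·p_1/p_2)^(1/(2/3)), i.e. raised to the 1.5 power.
With the ratio pinned down, the budget gives q_1* = I/(p_1 + p_2·(q_2/q_1)) and q_2* = (q_2/q_1)·q_1*.
Numerically q_2/q_1 = 0.702853, so q_1* = 41/(9 + 15.18·0.702853) = 2.0845 and q_2* = 0.702853·2.0845 = 1.4651.
Expenditure on q_2: 15.18·1.4651 = 22.2398; share = 0.5424.

share on q_2 = 0.5424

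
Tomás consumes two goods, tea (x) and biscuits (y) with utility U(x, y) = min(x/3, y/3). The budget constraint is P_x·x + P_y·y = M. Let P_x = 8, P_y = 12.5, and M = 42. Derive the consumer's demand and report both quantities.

x* = 2.0488, y* = 2.0488

Leontief preferences: the optimum is at the kink where x/3 = y/3, i.e. y = x.
Budget: P_x·x + P_y·x = M, so (3·P_x + 3·P_y)·x = 3·M.
Demand: x*(P_x,P_y,M) = 3·M/(3·P_x + 3·P_y), y* = 3·M/(3·P_x + 3·P_y).
Here 3·8 + 3·12.5 = 61.5, giving x* = 2.0488 and y* = 2.0488.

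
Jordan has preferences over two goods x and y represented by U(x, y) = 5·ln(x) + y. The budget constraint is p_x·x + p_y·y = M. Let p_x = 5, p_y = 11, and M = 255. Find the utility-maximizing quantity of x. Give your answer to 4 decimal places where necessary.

At the given prices: x* = 5·11/5 = 11.

x* = 11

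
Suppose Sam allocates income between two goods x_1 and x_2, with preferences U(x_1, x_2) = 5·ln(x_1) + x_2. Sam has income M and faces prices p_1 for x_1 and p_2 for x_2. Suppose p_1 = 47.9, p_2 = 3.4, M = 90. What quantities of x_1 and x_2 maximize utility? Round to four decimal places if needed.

x_1* = 0.3549, x_2* = 21.4706

Set MRS = p_1/p_2: (5/x_1)/1 = p_1/p_2.
So x_1*(p_1,p_2) = 5·p_2/p_1, independent of income; and x_2* = (M − 5·p_2)/p_2.
At the given prices: x_1* = 5·3.4/47.9 = 0.3549, and x_2* = 21.4706.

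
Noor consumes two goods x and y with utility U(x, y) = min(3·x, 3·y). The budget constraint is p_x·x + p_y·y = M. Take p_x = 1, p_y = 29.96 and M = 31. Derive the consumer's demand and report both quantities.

x* = 1.0013, y* = 1.0013

Demand: x*(p_x,p_y,M) = 3·M/(3·p_x + 3·p_y), y* = 3·M/(3·p_x + 3·p_y).
Here 3·1 + 3·29.96 = 92.88, giving x* = 1.0013 and y* = 1.0013.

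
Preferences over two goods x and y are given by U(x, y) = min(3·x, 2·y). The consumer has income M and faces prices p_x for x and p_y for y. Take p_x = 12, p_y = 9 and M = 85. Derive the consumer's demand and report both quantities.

x* = 3.3333, y* = 5

Leontief preferences: the optimum is at the kink where x/2 = y/3, i.e. y = (3/2)·x.
Budget: p_x·x + p_y·(3/2)·x = M, so (2·p_x + 3·p_y)·x = 2·M.
Demand: x*(p_x,p_y,M) = 2·M/(2·p_x + 3·p_y), y* = 3·M/(2·p_x + 3·p_y).
Here 2·12 + 3·9 = 51, giving x* = 3.3333 and y* = 5.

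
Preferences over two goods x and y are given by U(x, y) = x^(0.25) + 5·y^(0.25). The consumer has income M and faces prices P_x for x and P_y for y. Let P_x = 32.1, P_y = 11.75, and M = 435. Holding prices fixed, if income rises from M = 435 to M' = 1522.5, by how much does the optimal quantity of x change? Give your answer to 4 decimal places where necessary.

Δx* = 2.6156

MRS = MU_x/MU_y = (1/5)·(y/x)^(0.75). Set equal to P_x/P_y.
Solve for the ratio: y/x = [5·P_x/P_y]^(4/3).
With the ratio pinned down, the budget gives x* = M/(P_x + P_y·(y/x)) and y* = (y/x)·x*.
Numerically y/x = 32.652484, so x* = 435/(32.1 + 11.75·32.652484) = 1.0463.
At M' = 1522.5: x* = 3.6619. Change: 3.6619 − 1.0463 = 2.6156.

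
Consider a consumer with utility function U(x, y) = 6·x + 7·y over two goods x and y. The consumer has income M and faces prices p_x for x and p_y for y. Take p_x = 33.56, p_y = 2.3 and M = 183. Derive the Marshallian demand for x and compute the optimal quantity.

Perfect substitutes: compare marginal utility per dollar. 6/p_x vs 7/p_y → 0.1788 vs 3.0435.
y gives more utility per dollar, so spend all income on y: y* = M/p_y, x* = 0.
Numerically: x* = 0, y* = 79.5652.

x* = 0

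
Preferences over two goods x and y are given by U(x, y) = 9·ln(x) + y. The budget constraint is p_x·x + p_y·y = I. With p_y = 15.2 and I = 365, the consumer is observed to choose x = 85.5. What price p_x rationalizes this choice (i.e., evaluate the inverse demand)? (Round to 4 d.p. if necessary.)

p_x = 1.6

MU_x = 9/x, MU_y = 1. Tangency: 9/x = p_x/p_y.
So x*(p_x,p_y) = 9·p_y/p_x, independent of income; and y* = (I − 9·p_y)/p_y.
Set x* = 85.5 in the demand function and solve for p_x: p_x = 1.6.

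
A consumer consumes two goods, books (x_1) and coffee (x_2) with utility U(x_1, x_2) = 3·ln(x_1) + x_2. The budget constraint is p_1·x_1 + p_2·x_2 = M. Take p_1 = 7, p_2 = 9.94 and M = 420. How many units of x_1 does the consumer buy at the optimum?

x_1* = 4.26

MU_x_1 = 3/x_1, MU_x_2 = 1. Tangency: 3/x_1 = p_1/p_2.
So x_1*(p_1,p_2) = 3·p_2/p_1, independent of income; and x_2* = (M − 3·p_2)/p_2.
At the given prices: x_1* = 3·9.94/7 = 4.26.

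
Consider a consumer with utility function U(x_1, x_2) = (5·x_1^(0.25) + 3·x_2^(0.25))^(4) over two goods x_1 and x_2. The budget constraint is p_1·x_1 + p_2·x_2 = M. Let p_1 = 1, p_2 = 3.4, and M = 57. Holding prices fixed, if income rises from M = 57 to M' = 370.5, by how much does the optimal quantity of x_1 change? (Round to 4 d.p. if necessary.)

MRS = MU_x_1/MU_x_2 = (5/3)·(x_2/x_1)^(0.75). Set equal to p_1/p_2.
Solve for the ratio: x_2/x_1 = [(3/5)·p_1/p_2]^(4/3).
With the ratio pinned down, the budget gives x_1* = M/(p_1 + p_2·(x_2/x_1)) and x_2* = (x_2/x_1)·x_1*.
Numerically x_2/x_1 = 0.098984, so x_1* = 57/(1 + 3.4·0.098984) = 42.6473.
At M' = 370.5: x_1* = 277.2075. Change: 277.2075 − 42.6473 = 234.5602.

Δx_1* = 234.5602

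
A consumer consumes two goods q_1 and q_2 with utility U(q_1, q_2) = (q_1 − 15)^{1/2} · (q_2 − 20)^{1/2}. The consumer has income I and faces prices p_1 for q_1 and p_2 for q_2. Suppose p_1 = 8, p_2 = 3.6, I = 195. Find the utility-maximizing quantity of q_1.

Discretionary income = 195 − 15·8 − 20·3.6 = 3; q_1* = 15 + 0.5·3/8 = 15.1875.

q_1* = 15.1875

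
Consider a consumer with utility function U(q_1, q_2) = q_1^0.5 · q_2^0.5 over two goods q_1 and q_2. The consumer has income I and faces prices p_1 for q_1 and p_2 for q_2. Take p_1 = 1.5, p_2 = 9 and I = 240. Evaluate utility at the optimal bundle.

MU_q_1/MU_q_2 = (0.5·q_2)/(0.5·q_1); tangency sets this equal to p_1/p_2.
Rearranging, p_2·q_2 = p_1·q_1. Substituting into the budget gives p_1·q_1·(1 + 1) = I.
Demand: q_1*(p_1,p_2,I) = 0.5·I/p_1 and q_2* = 0.5·I/p_2.
At p_1=1.5, p_2=9, I=240: q_1* = 0.5·240/1.5 = 80, q_2* = 13.3333.
Utility at the optimum: U(80, 13.3333) = 32.6599.

V = 32.6599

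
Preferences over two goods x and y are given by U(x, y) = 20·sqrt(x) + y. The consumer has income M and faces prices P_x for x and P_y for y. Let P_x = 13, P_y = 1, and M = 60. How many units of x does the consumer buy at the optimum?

Set MRS = P_x/P_y: 10·x^(−1/2) = P_x/P_y.
Thus x* = (10·P_y/P_x)² — independent of M — with the rest of income spent on y.
Plugging in: x* = (10·1/13)² = 0.5917.

x* = 0.5917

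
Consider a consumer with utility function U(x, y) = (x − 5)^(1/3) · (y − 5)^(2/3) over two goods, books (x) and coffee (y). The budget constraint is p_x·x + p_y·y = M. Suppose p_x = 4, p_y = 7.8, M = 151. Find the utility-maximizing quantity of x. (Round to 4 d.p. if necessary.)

x* = 12.6667

MRS = (1/2)·(y−5)/(x−5). Tangency with p_x/p_y gives y−5 = 2·(p_x/p_y)·(x−5).
Substituting into the budget: x* = 5 + 1/3·(M − 5·p_x − 5·p_y)/p_x, and y* = 5 + 2/3·(…)/p_y.
Discretionary income = 151 − 5·4 − 5·7.8 = 92; x* = 5 + 1/3·92/4 = 12.6667.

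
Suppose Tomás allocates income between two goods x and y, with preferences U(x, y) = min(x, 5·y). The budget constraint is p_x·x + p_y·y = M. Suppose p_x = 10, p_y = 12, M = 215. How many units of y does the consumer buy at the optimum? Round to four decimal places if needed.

With perfect complements, no substitution: consume in ratio x:y = 5:1.
Budget: p_x·x + p_y·(1/5)·x = M, so (5·p_x + p_y)·x = 5·M.
Demand: x*(p_x,p_y,M) = 5·M/(5·p_x + p_y), y* = M/(5·p_x + p_y).
Here 5·10 + 12 = 62, giving y* = 3.4677.

y* = 3.4677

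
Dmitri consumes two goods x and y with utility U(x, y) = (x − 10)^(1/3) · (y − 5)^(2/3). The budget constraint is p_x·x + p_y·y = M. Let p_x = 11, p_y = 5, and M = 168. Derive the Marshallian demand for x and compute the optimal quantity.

This is Cobb-Douglas in (x−10, y−5): tangency gives 1/3·p_y·(y−5) = 2/3·p_x·(x−10).
After buying the subsistence bundle (10, 5), a share 1/3 of the remaining income goes to x: x* = 10 + 1/3·(M − 10p_x − 5p_y)/p_x.
Discretionary income = 168 − 10·11 − 5·5 = 33; x* = 10 + 1/3·33/11 = 11.

x* = 11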